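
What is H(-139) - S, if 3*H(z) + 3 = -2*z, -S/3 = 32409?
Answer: 291956/3 ≈ 97319.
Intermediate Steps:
S = -97227 (S = -3*32409 = -97227)
H(z) = -1 - 2*z/3 (H(z) = -1 + (-2*z)/3 = -1 - 2*z/3)
H(-139) - S = (-1 - 2/3*(-139)) - 1*(-97227) = (-1 + 278/3) + 97227 = 275/3 + 97227 = 291956/3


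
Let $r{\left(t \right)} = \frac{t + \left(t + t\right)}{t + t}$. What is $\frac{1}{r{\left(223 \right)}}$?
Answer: $\frac{2}{3} \approx 0.66667$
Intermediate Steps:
$r{\left(t \right)} = \frac{3}{2}$ ($r{\left(t \right)} = \frac{t + 2 t}{2 t} = 3 t \frac{1}{2 t} = \frac{3}{2}$)
$\frac{1}{r{\left(223 \right)}} = \frac{1}{\frac{3}{2}} = \frac{2}{3}$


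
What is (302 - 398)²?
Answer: 9216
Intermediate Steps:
(302 - 398)² = (-96)² = 9216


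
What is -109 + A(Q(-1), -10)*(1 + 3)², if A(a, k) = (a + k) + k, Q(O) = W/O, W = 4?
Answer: -493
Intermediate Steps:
Q(O) = 4/O
A(a, k) = a + 2*k
-109 + A(Q(-1), -10)*(1 + 3)² = -109 + (4/(-1) + 2*(-10))*(1 + 3)² = -109 + (4*(-1) - 20)*4² = -109 + (-4 - 20)*16 = -109 - 24*16 = -109 - 384 = -493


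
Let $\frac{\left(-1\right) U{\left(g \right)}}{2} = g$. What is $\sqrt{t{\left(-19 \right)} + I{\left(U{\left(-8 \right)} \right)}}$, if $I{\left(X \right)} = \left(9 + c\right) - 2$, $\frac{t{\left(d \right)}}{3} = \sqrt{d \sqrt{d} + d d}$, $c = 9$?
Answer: $\sqrt{16 + 3 \sqrt{19} \sqrt{19 - i \sqrt{19}}} \approx 8.5739 - 0.37884 i$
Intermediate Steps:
$U{\left(g \right)} = - 2 g$
$t{\left(d \right)} = 3 \sqrt{d^{2} + d^{\frac{3}{2}}}$ ($t{\left(d \right)} = 3 \sqrt{d \sqrt{d} + d d} = 3 \sqrt{d^{\frac{3}{2}} + d^{2}} = 3 \sqrt{d^{2} + d^{\frac{3}{2}}}$)
$I{\left(X \right)} = 16$ ($I{\left(X \right)} = \left(9 + 9\right) - 2 = 18 - 2 = 16$)
$\sqrt{t{\left(-19 \right)} + I{\left(U{\left(-8 \right)} \right)}} = \sqrt{3 \sqrt{\left(-19\right)^{2} + \left(-19\right)^{\frac{3}{2}}} + 16} = \sqrt{3 \sqrt{361 - 19 i \sqrt{19}} + 16} = \sqrt{16 + 3 \sqrt{361 - 19 i \sqrt{19}}}$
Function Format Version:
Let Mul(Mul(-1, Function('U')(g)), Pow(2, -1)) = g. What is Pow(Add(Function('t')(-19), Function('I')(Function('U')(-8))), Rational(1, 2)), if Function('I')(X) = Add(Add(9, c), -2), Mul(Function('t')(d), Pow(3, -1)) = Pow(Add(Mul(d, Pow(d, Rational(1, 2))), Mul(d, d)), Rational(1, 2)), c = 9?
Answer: Pow(Add(16, Mul(3, Pow(19, Rational(1, 2)), Pow(Add(19, Mul(-1, I, Pow(19, Rational(1, 2)))), Rational(1, 2)))), Rational(1, 2)) ≈ Add(8.5739, Mul(-0.37884, I))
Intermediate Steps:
Function('U')(g) = Mul(-2, g)
Function('t')(d) = Mul(3, Pow(Add(Pow(d, 2), Pow(d, Rational(3, 2))), Rational(1, 2))) (Function('t')(d) = Mul(3, Pow(Add(Mul(d, Pow(d, Rational(1, 2))), Mul(d, d)), Rational(1, 2))) = Mul(3, Pow(Add(Pow(d, Rational(3, 2)), Pow(d, 2)), Rational(1, 2))) = Mul(3, Pow(Add(Pow(d, 2), Pow(d, Rational(3, 2))), Rational(1, 2))))
Function('I')(X) = 16 (Function('I')(X) = Add(Add(9, 9), -2) = Add(18, -2) = 16)
Pow(Add(Function('t')(-19), Function('I')(Function('U')(-8))), Rational(1, 2)) = Pow(Add(Mul(3, Pow(Add(Pow(-19, 2), Pow(-19, Rational(3, 2))), Rational(1, 2))), 16), Rational(1, 2)) = Pow(Add(Mul(3, Pow(Add(361, Mul(-19, I, Pow(19, Rational(1, 2)))), Rational(1, 2))), 16), Rational(1, 2)) = Pow(Add(16, Mul(3, Pow(Add(361, Mul(-19, I, Pow(19, Rational(1, 2)))), Rational(1, 2)))), Rational(1, 2))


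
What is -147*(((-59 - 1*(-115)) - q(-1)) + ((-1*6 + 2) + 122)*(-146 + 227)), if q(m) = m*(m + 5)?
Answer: -1413846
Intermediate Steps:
q(m) = m*(5 + m)
-147*(((-59 - 1*(-115)) - q(-1)) + ((-1*6 + 2) + 122)*(-146 + 227)) = -147*(((-59 - 1*(-115)) - (-1)*(5 - 1)) + ((-1*6 + 2) + 122)*(-146 + 227)) = -147*(((-59 + 115) - (-1)*4) + ((-6 + 2) + 122)*81) = -147*((56 - 1*(-4)) + (-4 + 122)*81) = -147*((56 + 4) + 118*81) = -147*(60 + 9558) = -147*9618 = -1413846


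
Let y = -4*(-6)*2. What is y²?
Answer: 2304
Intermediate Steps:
y = 48 (y = 24*2 = 48)
y² = 48² = 2304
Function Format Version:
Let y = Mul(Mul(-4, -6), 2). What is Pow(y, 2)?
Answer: 2304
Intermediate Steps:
y = 48 (y = Mul(24, 2) = 48)
Pow(y, 2) = Pow(48, 2) = 2304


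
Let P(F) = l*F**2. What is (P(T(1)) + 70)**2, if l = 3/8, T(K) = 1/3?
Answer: 2825761/576 ≈ 4905.8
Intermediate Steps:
T(K) = 1/3
l = 3/8 (l = 3*(1/8) = 3/8 ≈ 0.37500)
P(F) = 3*F**2/8
(P(T(1)) + 70)**2 = (3*(1/3)**2/8 + 70)**2 = ((3/8)*(1/9) + 70)**2 = (1/24 + 70)**2 = (1681/24)**2 = 2825761/576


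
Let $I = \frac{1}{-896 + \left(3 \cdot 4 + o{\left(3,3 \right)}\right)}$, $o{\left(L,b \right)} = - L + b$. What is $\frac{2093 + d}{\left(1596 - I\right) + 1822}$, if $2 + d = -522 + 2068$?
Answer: $\frac{3215108}{3021513} \approx 1.0641$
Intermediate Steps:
$o{\left(L,b \right)} = b - L$
$d = 1544$ ($d = -2 + \left(-522 + 2068\right) = -2 + 1546 = 1544$)
$I = - \frac{1}{884}$ ($I = \frac{1}{-896 + \left(3 \cdot 4 + \left(3 - 3\right)\right)} = \frac{1}{-896 + \left(12 + \left(3 - 3\right)\right)} = \frac{1}{-896 + \left(12 + 0\right)} = \frac{1}{-896 + 12} = \frac{1}{-884} = - \frac{1}{884} \approx -0.0011312$)
$\frac{2093 + d}{\left(1596 - I\right) + 1822} = \frac{2093 + 1544}{\left(1596 - - \frac{1}{884}\right) + 1822} = \frac{3637}{\left(1596 + \frac{1}{884}\right) + 1822} = \frac{3637}{\frac{1410865}{884} + 1822} = \frac{3637}{\frac{3021513}{884}} = 3637 \cdot \frac{884}{3021513} = \frac{3215108}{3021513}$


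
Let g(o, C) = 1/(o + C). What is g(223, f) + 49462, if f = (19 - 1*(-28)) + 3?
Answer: 13503127/273 ≈ 49462.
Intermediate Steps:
f = 50 (f = (19 + 28) + 3 = 47 + 3 = 50)
g(o, C) = 1/(C + o)
g(223, f) + 49462 = 1/(50 + 223) + 49462 = 1/273 + 49462 = 13503127/273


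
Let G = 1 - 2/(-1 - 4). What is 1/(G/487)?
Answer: 2435/7 ≈ 347.86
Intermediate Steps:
G = 7/5 (G = 1 - 2/(-5) = 1 - 2*(-⅕) = 1 + ⅖ = 7/5 ≈ 1.4000)
1/(G/487) = 1/((7/5)/487) = 1/((7/5)*(1/487)) = 1/(7/2435) = 2435/7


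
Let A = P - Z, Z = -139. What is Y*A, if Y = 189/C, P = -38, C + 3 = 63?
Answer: 6363/20 ≈ 318.15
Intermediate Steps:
C = 60 (C = -3 + 63 = 60)
A = 101 (A = -38 - 1*(-139) = -38 + 139 = 101)
Y = 63/20 (Y = 189/60 = 189*(1/60) = 63/20 ≈ 3.1500)
Y*A = (63/20)*101 = 6363/20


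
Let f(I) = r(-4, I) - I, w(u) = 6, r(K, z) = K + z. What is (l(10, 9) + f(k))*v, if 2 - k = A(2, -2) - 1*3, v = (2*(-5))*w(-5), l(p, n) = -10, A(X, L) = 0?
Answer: 840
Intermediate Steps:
v = -60 (v = (2*(-5))*6 = -10*6 = -60)
k = 5 (k = 2 - (0 - 1*3) = 2 - (0 - 3) = 2 - 1*(-3) = 2 + 3 = 5)
f(I) = -4 (f(I) = (-4 + I) - I = -4)
(l(10, 9) + f(k))*v = (-10 - 4)*(-60) = -14*(-60) = 840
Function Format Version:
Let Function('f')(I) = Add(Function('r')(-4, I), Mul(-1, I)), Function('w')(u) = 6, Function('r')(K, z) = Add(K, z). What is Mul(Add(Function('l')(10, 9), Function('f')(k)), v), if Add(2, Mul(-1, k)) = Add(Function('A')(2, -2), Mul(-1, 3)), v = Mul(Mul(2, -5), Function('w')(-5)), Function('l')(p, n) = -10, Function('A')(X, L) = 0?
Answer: 840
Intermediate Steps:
v = -60 (v = Mul(Mul(2, -5), 6) = Mul(-10, 6) = -60)
k = 5 (k = Add(2, Mul(-1, Add(0, Mul(-1, 3)))) = Add(2, Mul(-1, Add(0, -3))) = Add(2, Mul(-1, -3)) = Add(2, 3) = 5)
Function('f')(I) = -4 (Function('f')(I) = Add(Add(-4, I), Mul(-1, I)) = -4)
Mul(Add(Function('l')(10, 9), Function('f')(k)), v) = Mul(Add(-10, -4), -60) = Mul(-14, -60) = 840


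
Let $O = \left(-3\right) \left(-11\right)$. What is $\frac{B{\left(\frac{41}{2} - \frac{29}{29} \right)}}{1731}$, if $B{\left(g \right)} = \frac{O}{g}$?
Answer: $\frac{22}{22503} \approx 0.00097765$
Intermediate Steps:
$O = 33$
$B{\left(g \right)} = \frac{33}{g}$
$\frac{B{\left(\frac{41}{2} - \frac{29}{29} \right)}}{1731} = \frac{33 \frac{1}{\frac{41}{2} - \frac{29}{29}}}{1731} = \frac{33}{41 \cdot \frac{1}{2} - 1} \cdot \frac{1}{1731} = \frac{33}{\frac{41}{2} - 1} \cdot \frac{1}{1731} = \frac{33}{\frac{39}{2}} \cdot \frac{1}{1731} = 33 \cdot \frac{2}{39} \cdot \frac{1}{1731} = \frac{22}{13} \cdot \frac{1}{1731} = \frac{22}{22503}$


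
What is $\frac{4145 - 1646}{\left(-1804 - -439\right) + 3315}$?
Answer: $\frac{833}{650} \approx 1.2815$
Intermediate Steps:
$\frac{4145 - 1646}{\left(-1804 - -439\right) + 3315} = \frac{2499}{\left(-1804 + 439\right) + 3315} = \frac{2499}{-1365 + 3315} = \frac{2499}{1950} = 2499 \cdot \frac{1}{1950} = \frac{833}{650}$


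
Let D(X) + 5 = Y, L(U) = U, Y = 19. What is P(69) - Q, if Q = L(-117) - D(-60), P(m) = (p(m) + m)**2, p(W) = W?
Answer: 19175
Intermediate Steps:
D(X) = 14 (D(X) = -5 + 19 = 14)
P(m) = 4*m**2 (P(m) = (m + m)**2 = (2*m)**2 = 4*m**2)
Q = -131 (Q = -117 - 1*14 = -117 - 14 = -131)
P(69) - Q = 4*69**2 - 1*(-131) = 4*4761 + 131 = 19044 + 131 = 19175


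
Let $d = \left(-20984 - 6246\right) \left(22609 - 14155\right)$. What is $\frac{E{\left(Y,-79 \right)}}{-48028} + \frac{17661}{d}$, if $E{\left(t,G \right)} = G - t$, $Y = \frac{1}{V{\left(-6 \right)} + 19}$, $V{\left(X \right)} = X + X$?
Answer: $\frac{1447554561}{921346818980} \approx 0.0015711$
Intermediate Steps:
$V{\left(X \right)} = 2 X$
$Y = \frac{1}{7}$ ($Y = \frac{1}{2 \left(-6\right) + 19} = \frac{1}{-12 + 19} = \frac{1}{7} \approx 0.14286$)
$d = -230202420$ ($d = \left(-27230\right) 8454 = -230202420$)
$\frac{E{\left(Y,-79 \right)}}{-48028} + \frac{17661}{d} = \frac{-79 - \frac{1}{7}}{-48028} + \frac{17661}{-230202420} = \left(-79 - \frac{1}{7}\right) \left(- \frac{1}{48028}\right) + 17661 \left(- \frac{1}{230202420}\right) = \left(- \frac{554}{7}\right) \left(- \frac{1}{48028}\right) - \frac{841}{10962020} = \frac{277}{168098} - \frac{841}{10962020} = \frac{1447554561}{921346818980}$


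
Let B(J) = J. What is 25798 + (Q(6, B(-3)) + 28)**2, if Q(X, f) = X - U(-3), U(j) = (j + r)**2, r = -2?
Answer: 25879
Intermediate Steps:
U(j) = (-2 + j)**2 (U(j) = (j - 2)**2 = (-2 + j)**2)
Q(X, f) = -25 + X (Q(X, f) = X - (-2 - 3)**2 = X - 1*(-5)**2 = X - 1*25 = X - 25 = -25 + X)
25798 + (Q(6, B(-3)) + 28)**2 = 25798 + ((-25 + 6) + 28)**2 = 25798 + (-19 + 28)**2 = 25798 + 9**2 = 25798 + 81 = 25879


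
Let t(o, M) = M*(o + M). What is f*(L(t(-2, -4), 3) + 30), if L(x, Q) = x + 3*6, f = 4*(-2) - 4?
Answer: -864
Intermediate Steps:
t(o, M) = M*(M + o)
f = -12 (f = -8 - 4 = -12)
L(x, Q) = 18 + x (L(x, Q) = x + 18 = 18 + x)
f*(L(t(-2, -4), 3) + 30) = -12*((18 - 4*(-4 - 2)) + 30) = -12*((18 - 4*(-6)) + 30) = -12*((18 + 24) + 30) = -12*(42 + 30) = -12*72 = -864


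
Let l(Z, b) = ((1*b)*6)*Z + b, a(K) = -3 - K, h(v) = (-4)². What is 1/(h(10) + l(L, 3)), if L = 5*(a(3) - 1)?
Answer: -1/611 ≈ -0.0016367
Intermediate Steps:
h(v) = 16
L = -35 (L = 5*((-3 - 1*3) - 1) = 5*((-3 - 3) - 1) = 5*(-6 - 1) = 5*(-7) = -35)
l(Z, b) = b + 6*Z*b (l(Z, b) = (b*6)*Z + b = (6*b)*Z + b = 6*Z*b + b = b + 6*Z*b)
1/(h(10) + l(L, 3)) = 1/(16 + 3*(1 + 6*(-35))) = 1/(16 + 3*(1 - 210)) = 1/(16 + 3*(-209)) = 1/(16 - 627) = 1/(-611) = -1/611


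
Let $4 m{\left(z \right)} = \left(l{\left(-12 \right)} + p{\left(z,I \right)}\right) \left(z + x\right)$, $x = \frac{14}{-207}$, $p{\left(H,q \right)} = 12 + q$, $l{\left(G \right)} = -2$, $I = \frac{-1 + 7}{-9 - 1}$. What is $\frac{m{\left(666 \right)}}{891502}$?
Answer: $\frac{809857}{461352285} \approx 0.0017554$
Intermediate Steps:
$I = - \frac{3}{5}$ ($I = \frac{6}{-10} = 6 \left(- \frac{1}{10}\right) = - \frac{3}{5} \approx -0.6$)
$x = - \frac{14}{207}$ ($x = 14 \left(- \frac{1}{207}\right) = - \frac{14}{207} \approx -0.067633$)
$m{\left(z \right)} = - \frac{329}{2070} + \frac{47 z}{20}$ ($m{\left(z \right)} = \frac{\left(-2 + \left(12 - \frac{3}{5}\right)\right) \left(z - \frac{14}{207}\right)}{4} = \frac{\left(-2 + \frac{57}{5}\right) \left(- \frac{14}{207} + z\right)}{4} = \frac{\frac{47}{5} \left(- \frac{14}{207} + z\right)}{4} = \frac{- \frac{658}{1035} + \frac{47 z}{5}}{4} = - \frac{329}{2070} + \frac{47 z}{20}$)
$\frac{m{\left(666 \right)}}{891502} = \frac{- \frac{329}{2070} + \frac{47}{20} \cdot 666}{891502} = \left(- \frac{329}{2070} + \frac{15651}{10}\right) \frac{1}{891502} = \frac{1619714}{1035} \cdot \frac{1}{891502} = \frac{809857}{461352285}$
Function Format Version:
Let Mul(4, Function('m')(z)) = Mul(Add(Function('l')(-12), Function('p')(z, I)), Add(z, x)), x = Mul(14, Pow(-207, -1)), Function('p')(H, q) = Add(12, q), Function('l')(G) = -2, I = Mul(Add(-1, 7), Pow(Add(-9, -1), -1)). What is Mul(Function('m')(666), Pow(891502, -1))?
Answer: Rational(809857, 461352285) ≈ 0.0017554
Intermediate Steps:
I = Rational(-3, 5) (I = Mul(6, Pow(-10, -1)) = Mul(6, Rational(-1, 10)) = Rational(-3, 5) ≈ -0.60000)
x = Rational(-14, 207) (x = Mul(14, Rational(-1, 207)) = Rational(-14, 207) ≈ -0.067633)
Function('m')(z) = Add(Rational(-329, 2070), Mul(Rational(47, 20), z)) (Function('m')(z) = Mul(Rational(1, 4), Mul(Add(-2, Add(12, Rational(-3, 5))), Add(z, Rational(-14, 207)))) = Mul(Rational(1, 4), Mul(Add(-2, Rational(57, 5)), Add(Rational(-14, 207), z))) = Mul(Rational(1, 4), Mul(Rational(47, 5), Add(Rational(-14, 207), z))) = Mul(Rational(1, 4), Add(Rational(-658, 1035), Mul(Rational(47, 5), z))) = Add(Rational(-329, 2070), Mul(Rational(47, 20), z)))
Mul(Function('m')(666), Pow(891502, -1)) = Mul(Add(Rational(-329, 2070), Mul(Rational(47, 20), 666)), Pow(891502, -1)) = Mul(Add(Rational(-329, 2070), Rational(15651, 10)), Rational(1, 891502)) = Mul(Rational(1619714, 1035), Rational(1, 891502)) = Rational(809857, 461352285)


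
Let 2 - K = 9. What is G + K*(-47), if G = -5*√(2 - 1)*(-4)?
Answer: 349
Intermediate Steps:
K = -7 (K = 2 - 1*9 = 2 - 9 = -7)
G = 20 (G = -5*√1*(-4) = -5*1*(-4) = -5*(-4) = 20)
G + K*(-47) = 20 - 7*(-47) = 20 + 329 = 349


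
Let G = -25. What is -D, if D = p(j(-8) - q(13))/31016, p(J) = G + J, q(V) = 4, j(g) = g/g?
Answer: 7/7754 ≈ 0.00090276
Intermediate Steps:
j(g) = 1
p(J) = -25 + J
D = -7/7754 (D = (-25 + (1 - 1*4))/31016 = (-25 + (1 - 4))*(1/31016) = (-25 - 3)*(1/31016) = -28*1/31016 = -7/7754 ≈ -0.00090276)
-D = -1*(-7/7754) = 7/7754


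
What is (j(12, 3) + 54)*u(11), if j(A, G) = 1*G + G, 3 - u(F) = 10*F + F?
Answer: -7080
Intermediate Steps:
u(F) = 3 - 11*F (u(F) = 3 - (10*F + F) = 3 - 11*F)
j(A, G) = 2*G (j(A, G) = G + G = 2*G)
(j(12, 3) + 54)*u(11) = (2*3 + 54)*(3 - 11*11) = (6 + 54)*(3 - 121) = 60*(-118) = -7080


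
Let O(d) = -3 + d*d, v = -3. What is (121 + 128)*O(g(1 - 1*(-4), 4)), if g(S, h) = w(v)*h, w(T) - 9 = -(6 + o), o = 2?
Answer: 3237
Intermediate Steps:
w(T) = 1 (w(T) = 9 - (6 + 2) = 9 - 1*8 = 9 - 8 = 1)
g(S, h) = h (g(S, h) = 1*h = h)
O(d) = -3 + d**2
(121 + 128)*O(g(1 - 1*(-4), 4)) = (121 + 128)*(-3 + 4**2) = 249*(-3 + 16) = 249*13 = 3237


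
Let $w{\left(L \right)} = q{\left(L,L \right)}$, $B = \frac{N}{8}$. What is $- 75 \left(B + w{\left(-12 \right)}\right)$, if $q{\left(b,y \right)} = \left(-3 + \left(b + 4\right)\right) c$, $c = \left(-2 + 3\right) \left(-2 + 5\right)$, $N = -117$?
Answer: $\frac{28575}{8} \approx 3571.9$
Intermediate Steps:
$c = 3$ ($c = 1 \cdot 3 = 3$)
$q{\left(b,y \right)} = 3 + 3 b$ ($q{\left(b,y \right)} = \left(-3 + \left(b + 4\right)\right) 3 = \left(-3 + \left(4 + b\right)\right) 3 = \left(1 + b\right) 3 = 3 + 3 b$)
$B = - \frac{117}{8} \approx -14.625$
$w{\left(L \right)} = 3 + 3 L$
$- 75 \left(B + w{\left(-12 \right)}\right) = - 75 \left(- \frac{117}{8} + \left(3 + 3 \left(-12\right)\right)\right) = - 75 \left(- \frac{117}{8} + \left(3 - 36\right)\right) = - 75 \left(- \frac{117}{8} - 33\right) = \left(-75\right) \left(- \frac{381}{8}\right) = \frac{28575}{8}$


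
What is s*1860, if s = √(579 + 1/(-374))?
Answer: 930*√80987830/187 ≈ 44756.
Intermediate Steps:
s = √80987830/374 (s = √(579 - 1/374) = √(216545/374) = √80987830/374 ≈ 24.062)
s*1860 = (√80987830/374)*1860 = 930*√80987830/187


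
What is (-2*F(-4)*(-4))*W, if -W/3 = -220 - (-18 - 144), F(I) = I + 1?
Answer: -4176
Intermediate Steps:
F(I) = 1 + I
W = 174 (W = -3*(-220 - (-18 - 144)) = -3*(-220 - 1*(-162)) = -3*(-220 + 162) = -3*(-58) = 174)
(-2*F(-4)*(-4))*W = (-2*(1 - 4)*(-4))*174 = (-2*(-3)*(-4))*174 = (6*(-4))*174 = -24*174 = -4176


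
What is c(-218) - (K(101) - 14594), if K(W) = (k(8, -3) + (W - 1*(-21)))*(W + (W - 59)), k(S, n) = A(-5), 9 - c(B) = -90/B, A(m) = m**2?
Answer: -699607/109 ≈ -6418.4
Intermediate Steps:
c(B) = 9 + 90/B (c(B) = 9 - (-90)/B = 9 + 90/B)
k(S, n) = 25 (k(S, n) = (-5)**2 = 25)
K(W) = (-59 + 2*W)*(46 + W) (K(W) = (25 + (W - 1*(-21)))*(W + (W - 59)) = (25 + (W + 21))*(W + (-59 + W)) = (25 + (21 + W))*(-59 + 2*W) = (46 + W)*(-59 + 2*W) = (-59 + 2*W)*(46 + W))
c(-218) - (K(101) - 14594) = (9 + 90/(-218)) - ((-2714 + 2*101**2 + 33*101) - 14594) = (9 + 90*(-1/218)) - ((-2714 + 2*10201 + 3333) - 14594) = (9 - 45/109) - ((-2714 + 20402 + 3333) - 14594) = 936/109 - (21021 - 14594) = 936/109 - 1*6427 = 936/109 - 6427 = -699607/109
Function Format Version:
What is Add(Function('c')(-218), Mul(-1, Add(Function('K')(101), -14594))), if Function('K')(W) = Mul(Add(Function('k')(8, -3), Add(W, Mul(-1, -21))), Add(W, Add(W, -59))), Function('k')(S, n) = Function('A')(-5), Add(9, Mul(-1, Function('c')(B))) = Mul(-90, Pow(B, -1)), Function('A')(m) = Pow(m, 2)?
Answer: Rational(-699607, 109) ≈ -6418.4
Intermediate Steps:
Function('c')(B) = Add(9, Mul(90, Pow(B, -1))) (Function('c')(B) = Add(9, Mul(-1, Mul(-90, Pow(B, -1)))) = Add(9, Mul(90, Pow(B, -1))))
Function('k')(S, n) = 25 (Function('k')(S, n) = Pow(-5, 2) = 25)
Function('K')(W) = Mul(Add(-59, Mul(2, W)), Add(46, W)) (Function('K')(W) = Mul(Add(25, Add(W, Mul(-1, -21))), Add(W, Add(W, -59))) = Mul(Add(25, Add(W, 21)), Add(W, Add(-59, W))) = Mul(Add(25, Add(21, W)), Add(-59, Mul(2, W))) = Mul(Add(46, W), Add(-59, Mul(2, W))) = Mul(Add(-59, Mul(2, W)), Add(46, W)))
Add(Function('c')(-218), Mul(-1, Add(Function('K')(101), -14594))) = Add(Add(9, Mul(90, Pow(-218, -1))), Mul(-1, Add(Add(-2714, Mul(2, Pow(101, 2)), Mul(33, 101)), -14594))) = Add(Add(9, Mul(90, Rational(-1, 218))), Mul(-1, Add(Add(-2714, Mul(2, 10201), 3333), -14594))) = Add(Add(9, Rational(-45, 109)), Mul(-1, Add(Add(-2714, 20402, 3333), -14594))) = Add(Rational(936, 109), Mul(-1, Add(21021, -14594))) = Add(Rational(936, 109), Mul(-1, 6427)) = Add(Rational(936, 109), -6427) = Rational(-699607, 109)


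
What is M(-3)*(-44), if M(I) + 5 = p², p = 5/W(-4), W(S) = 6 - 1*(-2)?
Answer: 3245/16 ≈ 202.81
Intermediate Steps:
W(S) = 8 (W(S) = 6 + 2 = 8)
p = 5/8 ≈ 0.62500
M(I) = -295/64 (M(I) = -5 + (5/8)² = -5 + 25/64 = -295/64)
M(-3)*(-44) = -295/64*(-44) = 3245/16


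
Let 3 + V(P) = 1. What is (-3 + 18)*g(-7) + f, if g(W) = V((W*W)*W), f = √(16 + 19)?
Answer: -30 + √35 ≈ -24.084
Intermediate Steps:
f = √35 ≈ 5.9161
V(P) = -2 (V(P) = -3 + 1 = -2)
g(W) = -2
(-3 + 18)*g(-7) + f = (-3 + 18)*(-2) + √35 = 15*(-2) + √35 = -30 + √35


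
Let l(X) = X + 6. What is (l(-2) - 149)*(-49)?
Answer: 7105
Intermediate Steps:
l(X) = 6 + X
(l(-2) - 149)*(-49) = ((6 - 2) - 149)*(-49) = (4 - 149)*(-49) = -145*(-49) = 7105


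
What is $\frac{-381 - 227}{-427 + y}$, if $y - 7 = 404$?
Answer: $38$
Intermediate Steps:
$y = 411$ ($y = 7 + 404 = 411$)
$\frac{-381 - 227}{-427 + y} = \frac{-381 - 227}{-427 + 411} = - \frac{608}{-16} = \left(-608\right) \left(- \frac{1}{16}\right) = 38$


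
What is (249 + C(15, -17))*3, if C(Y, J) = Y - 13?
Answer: 753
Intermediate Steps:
C(Y, J) = -13 + Y
(249 + C(15, -17))*3 = (249 + (-13 + 15))*3 = (249 + 2)*3 = 251*3 = 753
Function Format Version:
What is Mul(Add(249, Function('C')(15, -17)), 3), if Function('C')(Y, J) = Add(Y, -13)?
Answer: 753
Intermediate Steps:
Function('C')(Y, J) = Add(-13, Y)
Mul(Add(249, Function('C')(15, -17)), 3) = Mul(Add(249, Add(-13, 15)), 3) = Mul(Add(249, 2), 3) = Mul(251, 3) = 753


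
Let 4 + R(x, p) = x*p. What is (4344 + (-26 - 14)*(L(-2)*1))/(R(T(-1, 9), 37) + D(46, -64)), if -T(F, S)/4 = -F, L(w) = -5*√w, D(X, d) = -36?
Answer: -1086/47 - 50*I*√2/47 ≈ -23.106 - 1.5045*I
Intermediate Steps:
T(F, S) = 4*F (T(F, S) = -(-4)*F = 4*F)
R(x, p) = -4 + p*x (R(x, p) = -4 + x*p = -4 + p*x)
(4344 + (-26 - 14)*(L(-2)*1))/(R(T(-1, 9), 37) + D(46, -64)) = (4344 + (-26 - 14)*(-5*I*√2*1))/((-4 + 37*(4*(-1))) - 36) = (4344 - 40*(-5*I*√2))/((-4 + 37*(-4)) - 36) = (4344 - 40*(-5*I*√2))/((-4 - 148) - 36) = (4344 - (-200)*I*√2)/(-152 - 36) = (4344 + 200*I*√2)/(-188) = (4344 + 200*I*√2)*(-1/188) = -1086/47 - 50*I*√2/47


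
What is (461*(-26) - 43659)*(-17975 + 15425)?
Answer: 141894750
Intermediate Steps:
(461*(-26) - 43659)*(-17975 + 15425) = (-11986 - 43659)*(-2550) = -55645*(-2550) = 141894750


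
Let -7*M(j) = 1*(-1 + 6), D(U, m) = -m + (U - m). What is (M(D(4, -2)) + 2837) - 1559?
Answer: 8941/7 ≈ 1277.3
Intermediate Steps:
D(U, m) = U - 2*m
M(j) = -5/7 (M(j) = -(-1 + 6)/7 = -5/7)
(M(D(4, -2)) + 2837) - 1559 = (-5/7 + 2837) - 1559 = 19854/7 - 1559 = 8941/7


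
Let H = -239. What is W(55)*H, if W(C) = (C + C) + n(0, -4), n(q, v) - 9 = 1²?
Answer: -28680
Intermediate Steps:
n(q, v) = 10 (n(q, v) = 9 + 1² = 9 + 1 = 10)
W(C) = 10 + 2*C (W(C) = (C + C) + 10 = 2*C + 10 = 10 + 2*C)
W(55)*H = (10 + 2*55)*(-239) = (10 + 110)*(-239) = 120*(-239) = -28680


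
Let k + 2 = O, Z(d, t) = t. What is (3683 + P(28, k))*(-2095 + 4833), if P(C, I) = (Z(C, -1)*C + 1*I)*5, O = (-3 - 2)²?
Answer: 10015604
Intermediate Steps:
O = 25 (O = (-5)² = 25)
k = 23 (k = -2 + 25 = 23)
P(C, I) = -5*C + 5*I (P(C, I) = (-C + 1*I)*5 = (-C + I)*5 = (I - C)*5 = -5*C + 5*I)
(3683 + P(28, k))*(-2095 + 4833) = (3683 + (-5*28 + 5*23))*(-2095 + 4833) = (3683 + (-140 + 115))*2738 = (3683 - 25)*2738 = 3658*2738 = 10015604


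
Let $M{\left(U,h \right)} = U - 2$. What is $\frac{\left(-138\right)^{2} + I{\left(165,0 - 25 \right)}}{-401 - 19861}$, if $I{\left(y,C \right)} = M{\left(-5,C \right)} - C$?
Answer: $- \frac{3177}{3377} \approx -0.94078$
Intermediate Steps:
$M{\left(U,h \right)} = -2 + U$
$I{\left(y,C \right)} = -7 - C$ ($I{\left(y,C \right)} = \left(-2 - 5\right) - C = -7 - C$)
$\frac{\left(-138\right)^{2} + I{\left(165,0 - 25 \right)}}{-401 - 19861} = \frac{\left(-138\right)^{2} - \left(7 - 25\right)}{-401 - 19861} = \frac{19044 - -18}{-20262} = \left(19044 - -18\right) \left(- \frac{1}{20262}\right) = \left(19044 + \left(-7 + 25\right)\right) \left(- \frac{1}{20262}\right) = \left(19044 + 18\right) \left(- \frac{1}{20262}\right) = 19062 \left(- \frac{1}{20262}\right) = - \frac{3177}{3377}$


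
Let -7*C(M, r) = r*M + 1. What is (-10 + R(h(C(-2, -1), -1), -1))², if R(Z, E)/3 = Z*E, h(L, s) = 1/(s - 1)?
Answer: 289/4 ≈ 72.250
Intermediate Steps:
C(M, r) = -⅐ - M*r/7 (C(M, r) = -(r*M + 1)/7 = -(M*r + 1)/7 = -(1 + M*r)/7 = -⅐ - M*r/7)
h(L, s) = 1/(-1 + s)
R(Z, E) = 3*E*Z (R(Z, E) = 3*(Z*E) = 3*(E*Z) = 3*E*Z)
(-10 + R(h(C(-2, -1), -1), -1))² = (-10 + 3*(-1)/(-1 - 1))² = (-10 + 3*(-1)/(-2))² = (-10 + 3*(-1)*(-½))² = (-10 + 3/2)² = (-17/2)² = 289/4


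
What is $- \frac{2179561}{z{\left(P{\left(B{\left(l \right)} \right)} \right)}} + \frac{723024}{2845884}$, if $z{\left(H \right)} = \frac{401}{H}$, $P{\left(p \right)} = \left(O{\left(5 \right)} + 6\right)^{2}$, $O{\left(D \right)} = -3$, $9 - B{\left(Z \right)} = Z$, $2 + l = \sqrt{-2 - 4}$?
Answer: $- \frac{4652059171641}{95099957} \approx -48918.0$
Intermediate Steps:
$l = -2 + i \sqrt{6}$ ($l = -2 + \sqrt{-2 - 4} = -2 + \sqrt{-6} = -2 + i \sqrt{6} \approx -2.0 + 2.4495 i$)
$B{\left(Z \right)} = 9 - Z$
$P{\left(p \right)} = 9$ ($P{\left(p \right)} = \left(-3 + 6\right)^{2} = 3^{2} = 9$)
$- \frac{2179561}{z{\left(P{\left(B{\left(l \right)} \right)} \right)}} + \frac{723024}{2845884} = - \frac{2179561}{401 \cdot \frac{1}{9}} + \frac{723024}{2845884} = - \frac{2179561}{401 \cdot \frac{1}{9}} + 723024 \cdot \frac{1}{2845884} = - \frac{2179561}{\frac{401}{9}} + \frac{60252}{237157} = \left(-2179561\right) \frac{9}{401} + \frac{60252}{237157} = - \frac{19616049}{401} + \frac{60252}{237157} = - \frac{4652059171641}{95099957}$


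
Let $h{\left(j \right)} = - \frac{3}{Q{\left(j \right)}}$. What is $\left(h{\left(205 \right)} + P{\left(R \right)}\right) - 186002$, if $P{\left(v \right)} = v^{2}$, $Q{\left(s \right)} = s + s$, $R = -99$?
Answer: $- \frac{72242413}{410} \approx -1.762 \cdot 10^{5}$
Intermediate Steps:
$Q{\left(s \right)} = 2 s$
$h{\left(j \right)} = - \frac{3}{2 j}$
$\left(h{\left(205 \right)} + P{\left(R \right)}\right) - 186002 = \left(- \frac{3}{2 \cdot 205} + \left(-99\right)^{2}\right) - 186002 = \left(\left(- \frac{3}{2}\right) \frac{1}{205} + 9801\right) - 186002 = \left(- \frac{3}{410} + 9801\right) - 186002 = \frac{4018407}{410} - 186002 = - \frac{72242413}{410}$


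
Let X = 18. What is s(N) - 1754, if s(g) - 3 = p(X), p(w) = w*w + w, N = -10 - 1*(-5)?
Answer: -1409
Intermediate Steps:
N = -5 (N = -10 + 5 = -5)
p(w) = w + w² (p(w) = w² + w = w + w²)
s(g) = 345 (s(g) = 3 + 18*(1 + 18) = 3 + 18*19 = 3 + 342 = 345)
s(N) - 1754 = 345 - 1754 = -1409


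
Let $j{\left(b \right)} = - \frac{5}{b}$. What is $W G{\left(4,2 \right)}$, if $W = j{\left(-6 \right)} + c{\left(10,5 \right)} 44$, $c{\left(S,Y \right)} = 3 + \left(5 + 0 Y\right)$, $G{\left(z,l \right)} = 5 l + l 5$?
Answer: $\frac{21170}{3} \approx 7056.7$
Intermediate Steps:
$G{\left(z,l \right)} = 10 l$ ($G{\left(z,l \right)} = 5 l + 5 l = 10 l$)
$c{\left(S,Y \right)} = 8$ ($c{\left(S,Y \right)} = 3 + \left(5 + 0\right) = 3 + 5 = 8$)
$W = \frac{2117}{6}$ ($W = - \frac{5}{-6} + 8 \cdot 44 = \left(-5\right) \left(- \frac{1}{6}\right) + 352 = \frac{5}{6} + 352 = \frac{2117}{6} \approx 352.83$)
$W G{\left(4,2 \right)} = \frac{2117 \cdot 10 \cdot 2}{6} = \frac{2117}{6} \cdot 20 = \frac{21170}{3}$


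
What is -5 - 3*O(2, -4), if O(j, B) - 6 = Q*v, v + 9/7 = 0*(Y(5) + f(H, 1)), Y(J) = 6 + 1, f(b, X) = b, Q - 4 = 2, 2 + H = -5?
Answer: 1/7 ≈ 0.14286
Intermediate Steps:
H = -7 (H = -2 - 5 = -7)
Q = 6 (Q = 4 + 2 = 6)
Y(J) = 7
v = -9/7 (v = -9/7 + 0*(7 - 7) = -9/7 + 0*0 = -9/7 + 0 = -9/7 ≈ -1.2857)
O(j, B) = -12/7 (O(j, B) = 6 + 6*(-9/7) = 6 - 54/7 = -12/7)
-5 - 3*O(2, -4) = -5 - 3*(-12/7) = -5 + 36/7 = 1/7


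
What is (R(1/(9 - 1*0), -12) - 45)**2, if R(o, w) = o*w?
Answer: 19321/9 ≈ 2146.8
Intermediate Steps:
(R(1/(9 - 1*0), -12) - 45)**2 = (-12/(9 - 1*0) - 45)**2 = (-12/(9 + 0) - 45)**2 = (-12/9 - 45)**2 = ((1/9)*(-12) - 45)**2 = (-4/3 - 45)**2 = (-139/3)**2 = 19321/9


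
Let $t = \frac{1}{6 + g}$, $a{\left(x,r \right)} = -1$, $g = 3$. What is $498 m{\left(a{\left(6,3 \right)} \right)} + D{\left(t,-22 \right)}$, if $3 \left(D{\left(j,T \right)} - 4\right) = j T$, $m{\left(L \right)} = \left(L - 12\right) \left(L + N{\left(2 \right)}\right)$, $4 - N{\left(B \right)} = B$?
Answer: $- \frac{174712}{27} \approx -6470.8$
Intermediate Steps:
$N{\left(B \right)} = 4 - B$
$t = \frac{1}{9}$ ($t = \frac{1}{6 + 3} = \frac{1}{9} \approx 0.11111$)
$m{\left(L \right)} = \left(-12 + L\right) \left(2 + L\right)$ ($m{\left(L \right)} = \left(L - 12\right) \left(L + \left(4 - 2\right)\right) = \left(-12 + L\right) \left(L + \left(4 - 2\right)\right) = \left(-12 + L\right) \left(L + 2\right) = \left(-12 + L\right) \left(2 + L\right)$)
$D{\left(j,T \right)} = 4 + \frac{T j}{3}$ ($D{\left(j,T \right)} = 4 + \frac{j T}{3} = 4 + \frac{T j}{3}$)
$498 m{\left(a{\left(6,3 \right)} \right)} + D{\left(t,-22 \right)} = 498 \left(-24 + \left(-1\right)^{2} - -10\right) + \left(4 + \frac{1}{3} \left(-22\right) \frac{1}{9}\right) = 498 \left(-24 + 1 + 10\right) + \left(4 - \frac{22}{27}\right) = 498 \left(-13\right) + \frac{86}{27} = -6474 + \frac{86}{27} = - \frac{174712}{27}$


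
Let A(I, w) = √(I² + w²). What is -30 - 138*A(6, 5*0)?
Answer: -858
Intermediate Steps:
-30 - 138*A(6, 5*0) = -30 - 138*√(6² + (5*0)²) = -30 - 138*√(36 + 0²) = -30 - 138*√(36 + 0) = -30 - 138*√36 = -30 - 138*6 = -30 - 828 = -858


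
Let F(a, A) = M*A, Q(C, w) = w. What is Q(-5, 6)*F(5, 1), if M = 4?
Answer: 24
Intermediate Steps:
F(a, A) = 4*A
Q(-5, 6)*F(5, 1) = 6*(4*1) = 6*4 = 24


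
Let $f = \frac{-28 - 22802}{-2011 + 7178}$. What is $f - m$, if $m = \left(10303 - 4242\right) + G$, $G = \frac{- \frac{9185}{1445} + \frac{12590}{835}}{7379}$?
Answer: $- \frac{11161206326344650}{1840137542059} \approx -6065.4$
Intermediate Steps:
$f = - \frac{22830}{5167} \approx -4.4184$
$G = \frac{420923}{356132677}$ ($G = \left(\left(-9185\right) \frac{1}{1445} + 12590 \cdot \frac{1}{835}\right) \frac{1}{7379} = \left(- \frac{1837}{289} + \frac{2518}{167}\right) \frac{1}{7379} = \frac{420923}{48263} \cdot \frac{1}{7379} = \frac{420923}{356132677} \approx 0.0011819$)
$m = \frac{2158520576220}{356132677}$ ($m = \left(10303 - 4242\right) + \frac{420923}{356132677} = 6061 + \frac{420923}{356132677} = \frac{2158520576220}{356132677} \approx 6061.0$)
$f - m = - \frac{22830}{5167} - \frac{2158520576220}{356132677} = - \frac{11161206326344650}{1840137542059}$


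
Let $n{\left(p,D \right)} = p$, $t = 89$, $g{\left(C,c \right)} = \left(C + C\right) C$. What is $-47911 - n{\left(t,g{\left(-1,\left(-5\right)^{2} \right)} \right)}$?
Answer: $-48000$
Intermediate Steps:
$g{\left(C,c \right)} = 2 C^{2}$ ($g{\left(C,c \right)} = 2 C C = 2 C^{2}$)
$-47911 - n{\left(t,g{\left(-1,\left(-5\right)^{2} \right)} \right)} = -47911 - 89 = -48000$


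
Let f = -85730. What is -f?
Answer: 85730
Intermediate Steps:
-f = -1*(-85730) = 85730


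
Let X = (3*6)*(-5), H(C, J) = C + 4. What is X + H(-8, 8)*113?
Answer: -542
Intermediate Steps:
H(C, J) = 4 + C
X = -90 (X = 18*(-5) = -90)
X + H(-8, 8)*113 = -90 + (4 - 8)*113 = -90 - 4*113 = -90 - 452 = -542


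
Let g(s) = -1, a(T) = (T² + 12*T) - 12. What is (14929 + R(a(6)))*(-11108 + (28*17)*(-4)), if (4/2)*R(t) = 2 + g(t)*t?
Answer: -193644584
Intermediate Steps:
a(T) = -12 + T² + 12*T
R(t) = 1 - t/2 (R(t) = (2 - t)/2 = 1 - t/2)
(14929 + R(a(6)))*(-11108 + (28*17)*(-4)) = (14929 + (1 - (-12 + 6² + 12*6)/2))*(-11108 + (28*17)*(-4)) = (14929 + (1 - (-12 + 36 + 72)/2))*(-11108 + 476*(-4)) = (14929 + (1 - ½*96))*(-11108 - 1904) = (14929 + (1 - 48))*(-13012) = (14929 - 47)*(-13012) = 14882*(-13012) = -193644584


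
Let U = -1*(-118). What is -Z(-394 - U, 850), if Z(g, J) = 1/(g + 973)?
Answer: -1/461 ≈ -0.0021692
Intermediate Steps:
U = 118
Z(g, J) = 1/(973 + g)
-Z(-394 - U, 850) = -1/(973 + (-394 - 1*118)) = -1/(973 + (-394 - 118)) = -1/(973 - 512) = -1/461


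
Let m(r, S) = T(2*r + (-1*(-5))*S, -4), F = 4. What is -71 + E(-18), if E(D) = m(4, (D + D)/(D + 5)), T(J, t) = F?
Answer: -67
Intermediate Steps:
T(J, t) = 4
m(r, S) = 4
E(D) = 4
-71 + E(-18) = -71 + 4 = -67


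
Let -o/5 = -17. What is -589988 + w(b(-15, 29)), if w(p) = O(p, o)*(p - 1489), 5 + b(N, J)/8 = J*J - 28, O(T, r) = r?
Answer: -167113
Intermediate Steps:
o = 85 (o = -5*(-17) = 85)
b(N, J) = -264 + 8*J**2 (b(N, J) = -40 + 8*(J*J - 28) = -40 + 8*(J**2 - 28) = -40 + 8*(-28 + J**2) = -40 + (-224 + 8*J**2) = -264 + 8*J**2)
w(p) = -126565 + 85*p (w(p) = 85*(p - 1489) = 85*(-1489 + p) = -126565 + 85*p)
-589988 + w(b(-15, 29)) = -589988 + (-126565 + 85*(-264 + 8*29**2)) = -589988 + (-126565 + 85*(-264 + 8*841)) = -589988 + (-126565 + 85*(-264 + 6728)) = -589988 + (-126565 + 85*6464) = -589988 + (-126565 + 549440) = -589988 + 422875 = -167113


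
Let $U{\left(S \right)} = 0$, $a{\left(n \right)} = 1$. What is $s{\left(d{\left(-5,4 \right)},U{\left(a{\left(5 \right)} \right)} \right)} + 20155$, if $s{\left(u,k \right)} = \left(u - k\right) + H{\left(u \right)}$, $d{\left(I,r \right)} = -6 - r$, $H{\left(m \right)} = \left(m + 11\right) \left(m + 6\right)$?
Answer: $20141$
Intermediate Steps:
$H{\left(m \right)} = \left(6 + m\right) \left(11 + m\right)$ ($H{\left(m \right)} = \left(11 + m\right) \left(6 + m\right) = \left(6 + m\right) \left(11 + m\right)$)
$s{\left(u,k \right)} = 66 + u^{2} - k + 18 u$ ($s{\left(u,k \right)} = \left(u - k\right) + \left(66 + u^{2} + 17 u\right) = 66 + u^{2} - k + 18 u$)
$s{\left(d{\left(-5,4 \right)},U{\left(a{\left(5 \right)} \right)} \right)} + 20155 = \left(66 + \left(-6 - 4\right)^{2} - 0 + 18 \left(-6 - 4\right)\right) + 20155 = \left(66 + \left(-6 - 4\right)^{2} + 0 + 18 \left(-6 - 4\right)\right) + 20155 = \left(66 + \left(-10\right)^{2} + 0 + 18 \left(-10\right)\right) + 20155 = \left(66 + 100 + 0 - 180\right) + 20155 = -14 + 20155 = 20141$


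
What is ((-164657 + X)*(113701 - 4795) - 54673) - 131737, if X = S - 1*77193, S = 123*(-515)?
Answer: -33237753080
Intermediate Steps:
S = -63345
X = -140538 (X = -63345 - 1*77193 = -63345 - 77193 = -140538)
((-164657 + X)*(113701 - 4795) - 54673) - 131737 = ((-164657 - 140538)*(113701 - 4795) - 54673) - 131737 = (-305195*108906 - 54673) - 131737 = (-33237566670 - 54673) - 131737 = -33237621343 - 131737 = -33237753080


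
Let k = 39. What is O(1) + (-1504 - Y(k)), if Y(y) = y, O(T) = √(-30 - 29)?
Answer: -1543 + I*√59 ≈ -1543.0 + 7.6811*I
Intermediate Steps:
O(T) = I*√59 (O(T) = √(-59) = I*√59)
O(1) + (-1504 - Y(k)) = I*√59 + (-1504 - 1*39) = I*√59 + (-1504 - 39) = I*√59 - 1543 = -1543 + I*√59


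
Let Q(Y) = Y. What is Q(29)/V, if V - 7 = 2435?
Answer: 29/2442 ≈ 0.011876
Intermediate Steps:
V = 2442 (V = 7 + 2435 = 2442)
Q(29)/V = 29/2442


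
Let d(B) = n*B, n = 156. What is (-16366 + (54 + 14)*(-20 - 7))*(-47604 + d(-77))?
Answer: 1085130432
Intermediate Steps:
d(B) = 156*B
(-16366 + (54 + 14)*(-20 - 7))*(-47604 + d(-77)) = (-16366 + (54 + 14)*(-20 - 7))*(-47604 + 156*(-77)) = (-16366 + 68*(-27))*(-47604 - 12012) = (-16366 - 1836)*(-59616) = -18202*(-59616) = 1085130432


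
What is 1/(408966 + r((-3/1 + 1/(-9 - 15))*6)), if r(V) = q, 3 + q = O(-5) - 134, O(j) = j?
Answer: 1/408824 ≈ 2.4460e-6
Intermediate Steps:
q = -142 (q = -3 + (-5 - 134) = -3 - 139 = -142)
r(V) = -142
1/(408966 + r((-3/1 + 1/(-9 - 15))*6)) = 1/(408966 - 142) = 1/408824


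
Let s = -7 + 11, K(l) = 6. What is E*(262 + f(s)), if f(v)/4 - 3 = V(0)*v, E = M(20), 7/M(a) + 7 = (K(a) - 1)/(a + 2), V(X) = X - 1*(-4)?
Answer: -52052/149 ≈ -349.34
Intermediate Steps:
V(X) = 4 + X (V(X) = X + 4 = 4 + X)
s = 4
M(a) = 7/(-7 + 5/(2 + a)) (M(a) = 7/(-7 + (6 - 1)/(a + 2)) = 7/(-7 + 5/(2 + a)))
E = -154/149 (E = 7*(-2 - 1*20)/(9 + 7*20) = 7*(-2 - 20)/(9 + 140) = 7*(-22)/149 = 7*(1/149)*(-22) = -154/149 ≈ -1.0336)
f(v) = 12 + 16*v (f(v) = 12 + 4*((4 + 0)*v) = 12 + 4*(4*v) = 12 + 16*v)
E*(262 + f(s)) = -154*(262 + (12 + 16*4))/149 = -154*(262 + (12 + 64))/149 = -154*(262 + 76)/149 = -154/149*338 = -52052/149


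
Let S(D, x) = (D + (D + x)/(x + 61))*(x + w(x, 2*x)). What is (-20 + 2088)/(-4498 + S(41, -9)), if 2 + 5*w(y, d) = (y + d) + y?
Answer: -134420/337273 ≈ -0.39855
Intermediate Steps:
w(y, d) = -2/5 + d/5 + 2*y/5 (w(y, d) = -2/5 + ((y + d) + y)/5 = -2/5 + ((d + y) + y)/5 = -2/5 + (d + 2*y)/5 = -2/5 + (d/5 + 2*y/5) = -2/5 + d/5 + 2*y/5)
S(D, x) = (-2/5 + 9*x/5)*(D + (D + x)/(61 + x)) (S(D, x) = (D + (D + x)/(x + 61))*(x + (-2/5 + (2*x)/5 + 2*x/5)) = (D + (D + x)/(61 + x))*(x + (-2/5 + 2*x/5 + 2*x/5)) = (D + (D + x)/(61 + x))*(x + (-2/5 + 4*x/5)) = (D + (D + x)/(61 + x))*(-2/5 + 9*x/5) = (-2/5 + 9*x/5)*(D + (D + x)/(61 + x)))
(-20 + 2088)/(-4498 + S(41, -9)) = (-20 + 2088)/(-4498 + (-124*41 - 2*(-9) + 9*(-9)**2 + 9*41*(-9)**2 + 556*41*(-9))/(5*(61 - 9))) = 2068/(-4498 + (1/5)*(-5084 + 18 + 9*81 + 9*41*81 - 205164)/52) = 2068/(-4498 + (1/5)*(1/52)*(-5084 + 18 + 729 + 29889 - 205164)) = 2068/(-4498 + (1/5)*(1/52)*(-179612)) = 2068/(-4498 - 44903/65) = 2068/(-337273/65) = 2068*(-65/337273) = -134420/337273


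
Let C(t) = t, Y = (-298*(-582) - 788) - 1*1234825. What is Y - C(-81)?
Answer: -1062096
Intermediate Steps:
Y = -1062177 (Y = (173436 - 788) - 1234825 = 172648 - 1234825 = -1062177)
Y - C(-81) = -1062177 - 1*(-81) = -1062177 + 81 = -1062096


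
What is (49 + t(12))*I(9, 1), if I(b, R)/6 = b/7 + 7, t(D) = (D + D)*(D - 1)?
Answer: 108924/7 ≈ 15561.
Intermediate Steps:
t(D) = 2*D*(-1 + D) (t(D) = (2*D)*(-1 + D) = 2*D*(-1 + D))
I(b, R) = 42 + 6*b/7 (I(b, R) = 6*(b/7 + 7) = 6*(7 + b/7) = 42 + 6*b/7)
(49 + t(12))*I(9, 1) = (49 + 2*12*(-1 + 12))*(42 + (6/7)*9) = (49 + 2*12*11)*(42 + 54/7) = (49 + 264)*(348/7) = 313*(348/7) = 108924/7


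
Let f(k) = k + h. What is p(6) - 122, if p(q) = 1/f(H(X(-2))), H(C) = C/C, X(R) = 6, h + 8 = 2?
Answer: -611/5 ≈ -122.20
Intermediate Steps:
h = -6 (h = -8 + 2 = -6)
H(C) = 1
f(k) = -6 + k (f(k) = k - 6 = -6 + k)
p(q) = -1/5 (p(q) = 1/(-6 + 1) = 1/(-5) = -1/5)
p(6) - 122 = -1/5 - 122 = -611/5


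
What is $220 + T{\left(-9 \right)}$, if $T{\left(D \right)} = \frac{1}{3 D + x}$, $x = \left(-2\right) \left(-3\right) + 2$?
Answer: $\frac{4179}{19} \approx 219.95$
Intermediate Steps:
$x = 8$ ($x = 6 + 2 = 8$)
$T{\left(D \right)} = \frac{1}{8 + 3 D}$ ($T{\left(D \right)} = \frac{1}{3 D + 8} = \frac{1}{8 + 3 D}$)
$220 + T{\left(-9 \right)} = 220 + \frac{1}{8 + 3 \left(-9\right)} = 220 + \frac{1}{8 - 27} = 220 + \frac{1}{-19} = 220 - \frac{1}{19} = \frac{4179}{19}$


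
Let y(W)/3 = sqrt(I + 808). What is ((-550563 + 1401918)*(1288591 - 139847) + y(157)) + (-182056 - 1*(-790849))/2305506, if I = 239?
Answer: 751586462608319171/768502 + 3*sqrt(1047) ≈ 9.7799e+11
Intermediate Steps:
y(W) = 3*sqrt(1047) (y(W) = 3*sqrt(239 + 808) = 3*sqrt(1047))
((-550563 + 1401918)*(1288591 - 139847) + y(157)) + (-182056 - 1*(-790849))/2305506 = ((-550563 + 1401918)*(1288591 - 139847) + 3*sqrt(1047)) + (-182056 - 1*(-790849))/2305506 = (851355*1148744 + 3*sqrt(1047)) + (-182056 + 790849)*(1/2305506) = (977988948120 + 3*sqrt(1047)) + 608793*(1/2305506) = (977988948120 + 3*sqrt(1047)) + 202931/768502 = 751586462608319171/768502 + 3*sqrt(1047)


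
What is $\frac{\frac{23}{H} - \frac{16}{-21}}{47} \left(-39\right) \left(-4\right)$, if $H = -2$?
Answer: $- \frac{11726}{329} \approx -35.641$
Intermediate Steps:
$\frac{\frac{23}{H} - \frac{16}{-21}}{47} \left(-39\right) \left(-4\right) = \frac{\frac{23}{-2} - \frac{16}{-21}}{47} \left(-39\right) \left(-4\right) = \left(23 \left(- \frac{1}{2}\right) - - \frac{16}{21}\right) \frac{1}{47} \left(-39\right) \left(-4\right) = \left(- \frac{23}{2} + \frac{16}{21}\right) \frac{1}{47} \left(-39\right) \left(-4\right) = \left(- \frac{451}{42}\right) \frac{1}{47} \left(-39\right) \left(-4\right) = \left(- \frac{451}{1974}\right) \left(-39\right) \left(-4\right) = \frac{5863}{658} \left(-4\right) = - \frac{11726}{329}$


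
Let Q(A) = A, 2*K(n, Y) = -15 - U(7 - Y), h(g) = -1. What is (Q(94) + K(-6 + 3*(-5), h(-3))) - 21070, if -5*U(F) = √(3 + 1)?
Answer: -209833/10 ≈ -20983.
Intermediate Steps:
U(F) = -⅖ (U(F) = -√(3 + 1)/5 = -√4/5 = -⅕*2 = -⅖)
K(n, Y) = -73/10 (K(n, Y) = (-15 - 1*(-⅖))/2 = (-15 + ⅖)/2 = (½)*(-73/5) = -73/10)
(Q(94) + K(-6 + 3*(-5), h(-3))) - 21070 = (94 - 73/10) - 21070 = 867/10 - 21070 = -209833/10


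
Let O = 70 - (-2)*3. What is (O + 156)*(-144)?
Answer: -33408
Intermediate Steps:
O = 76 (O = 70 - 1*(-6) = 70 + 6 = 76)
(O + 156)*(-144) = (76 + 156)*(-144) = 232*(-144) = -33408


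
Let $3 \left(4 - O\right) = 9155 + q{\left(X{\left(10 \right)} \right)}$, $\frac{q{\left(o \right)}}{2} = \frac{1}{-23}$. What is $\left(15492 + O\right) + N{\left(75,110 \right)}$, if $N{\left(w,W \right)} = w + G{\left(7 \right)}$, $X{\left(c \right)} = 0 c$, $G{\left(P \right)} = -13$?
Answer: $\frac{862939}{69} \approx 12506.0$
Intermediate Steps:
$X{\left(c \right)} = 0$
$q{\left(o \right)} = - \frac{2}{23}$ ($q{\left(o \right)} = \frac{2}{-23} = 2 \left(- \frac{1}{23}\right) = - \frac{2}{23}$)
$N{\left(w,W \right)} = -13 + w$ ($N{\left(w,W \right)} = w - 13 = -13 + w$)
$O = - \frac{210287}{69}$ ($O = 4 - \frac{9155 - \frac{2}{23}}{3} = 4 - \frac{210563}{69} = - \frac{210287}{69} \approx -3047.6$)
$\left(15492 + O\right) + N{\left(75,110 \right)} = \left(15492 - \frac{210287}{69}\right) + \left(-13 + 75\right) = \frac{858661}{69} + 62 = \frac{862939}{69}$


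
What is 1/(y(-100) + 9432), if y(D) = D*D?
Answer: 1/19432 ≈ 5.1462e-5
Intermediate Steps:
y(D) = D**2
1/(y(-100) + 9432) = 1/((-100)**2 + 9432) = 1/(10000 + 9432) = 1/19432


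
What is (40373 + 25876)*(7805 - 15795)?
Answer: -529329510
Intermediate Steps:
(40373 + 25876)*(7805 - 15795) = 66249*(-7990) = -529329510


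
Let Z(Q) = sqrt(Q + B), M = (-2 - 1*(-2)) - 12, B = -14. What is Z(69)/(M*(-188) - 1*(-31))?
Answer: sqrt(55)/2287 ≈ 0.0032428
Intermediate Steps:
M = -12 (M = (-2 + 2) - 12 = 0 - 12 = -12)
Z(Q) = sqrt(-14 + Q) (Z(Q) = sqrt(Q - 14) = sqrt(-14 + Q))
Z(69)/(M*(-188) - 1*(-31)) = sqrt(-14 + 69)/(-12*(-188) - 1*(-31)) = sqrt(55)/(2256 + 31) = sqrt(55)/2287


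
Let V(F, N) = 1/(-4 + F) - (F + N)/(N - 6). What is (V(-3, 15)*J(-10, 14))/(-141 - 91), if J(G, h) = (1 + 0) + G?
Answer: -93/1624 ≈ -0.057266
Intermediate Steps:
J(G, h) = 1 + G
V(F, N) = 1/(-4 + F) - (F + N)/(-6 + N)
(V(-3, 15)*J(-10, 14))/(-141 - 91) = (((-6 - 1*(-3)² + 4*(-3) + 5*15 - 1*(-3)*15)/(24 - 6*(-3) - 4*15 - 3*15))*(1 - 10))/(-141 - 91) = (((-6 - 1*9 - 12 + 75 + 45)/(24 + 18 - 60 - 45))*(-9))/(-232) = (((-6 - 9 - 12 + 75 + 45)/(-63))*(-9))*(-1/232) = (-1/63*93*(-9))*(-1/232) = -31/21*(-9)*(-1/232) = (93/7)*(-1/232) = -93/1624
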